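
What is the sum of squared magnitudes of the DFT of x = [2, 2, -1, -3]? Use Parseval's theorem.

Parseval: Σ|x[n]|² = (1/N)Σ|X[k]|², so Σ|X[k]|² = N·Σ|x[n]|² = 4·18.0000

Σ|X[k]|² = N·Σ|x[n]|² = 4·18.0000 = 72.0000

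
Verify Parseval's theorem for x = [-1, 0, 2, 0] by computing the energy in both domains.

Time domain:
Σ|x[n]|² = |-1|² + |0|² + |2|² + |0|² = 5.0000

Frequency domain:
(1/4)Σ|X[k]|² = (1/4)(|1|² + |-3|² + |1|² + |-3|²) = (1/4)·20.0000 = 5.0000

Both sides agree, confirming Parseval's theorem.

Σ|x[n]|² = (1/N)Σ|X[k]|² = 5.0000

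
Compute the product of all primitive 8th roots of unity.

The primitive 8th roots of unity are ω_8^k for k coprime to 8: k ∈ {1, 3, 5, 7}
Their product equals the constant term of the cyclotomic polynomial Φ_8(x) up to sign.
For n ≥ 3, the product of all primitive nth roots of unity is 1. (For n=1 it is 1; for n=2 it is -1.)

1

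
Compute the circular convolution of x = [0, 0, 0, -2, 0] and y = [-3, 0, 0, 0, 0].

(x ⊛ y)[n] = Σ(m=0 to 4) x[m] · y[(n-m) mod 5]

Computing each output sample:
(x ⊛ y)[0] = 0
(x ⊛ y)[1] = 0
(x ⊛ y)[2] = 0
(x ⊛ y)[3] = 6
(x ⊛ y)[4] = 0

x ⊛ y = [0, 0, 0, 6, 0]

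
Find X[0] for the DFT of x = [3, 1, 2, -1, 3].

X[0] = Σ(n=0 to 4) x[n] · ω_5^0 = Σ x[n]
= (3) + (1) + (2) + (-1) + (3)

X[0] = 8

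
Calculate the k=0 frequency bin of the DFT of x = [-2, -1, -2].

X[0] = Σ(n=0 to 2) x[n] · ω_3^0 = Σ x[n]
= (-2) + (-1) + (-2)

X[0] = -5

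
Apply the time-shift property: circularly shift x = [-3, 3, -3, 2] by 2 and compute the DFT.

Time shift by 2: X_shifted[k] = ω_4^(2k) · X[k]
Shifted x = [-3, 2, -3, 3]

DFT(x[n-2]) = [-1, 1i, -11, -1i]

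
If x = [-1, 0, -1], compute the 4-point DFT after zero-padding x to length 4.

Original 3-point DFT: [-2, -0.5000-0.8660i, -0.5000+0.8660i]
Zero-padded 4-point DFT provides frequency interpolation.

DFT_4([x, 0, ...]) = [-2, 0, -2, 0]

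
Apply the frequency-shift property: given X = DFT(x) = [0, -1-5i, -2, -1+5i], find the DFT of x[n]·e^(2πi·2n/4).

Modulation property: DFT(ω_4^(-2n)·x[n]) = X[(k-2) mod 4], so circularly shift X by 2 positions.

X[k-2] = [-2, -1+5i, 0, -1-5i]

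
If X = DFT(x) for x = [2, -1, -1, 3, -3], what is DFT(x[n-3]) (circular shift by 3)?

Time shift by 3: X_shifted[k] = ω_5^(3k) · X[k]
Shifted x = [-1, 3, -3, 2, -1]

DFT(x[n-3]) = [0, 0.4271-0.8653i, -2.9271-7.1064i, -2.9271+7.1064i, 0.4271+0.8653i]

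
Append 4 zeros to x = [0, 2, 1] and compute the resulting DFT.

Original 3-point DFT: [3, -1.5000-0.8660i, -1.5000+0.8660i]
Zero-padded 7-point DFT provides frequency interpolation.

DFT_7([x, 0, ...]) = [3, 1.0245-2.5386i, -1.3460-1.5160i, -1.1784-0.0859i, -1.1784+0.0859i, -1.3460+1.5160i, 1.0245+2.5386i]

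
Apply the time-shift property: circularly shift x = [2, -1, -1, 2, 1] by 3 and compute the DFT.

Time shift by 3: X_shifted[k] = ω_5^(3k) · X[k]
Shifted x = [-1, 2, 1, 2, -1]

DFT(x[n-3]) = [3, -3.1180-2.2654i, -0.8820-2.7144i, -0.8820+2.7144i, -3.1180+2.2654i]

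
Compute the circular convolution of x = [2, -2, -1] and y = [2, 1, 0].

(x ⊛ y)[n] = Σ(m=0 to 2) x[m] · y[(n-m) mod 3]

Computing each output sample:
(x ⊛ y)[0] = 3
(x ⊛ y)[1] = -2
(x ⊛ y)[2] = -4

x ⊛ y = [3, -2, -4]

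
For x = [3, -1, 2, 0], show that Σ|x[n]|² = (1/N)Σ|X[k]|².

Time domain:
Σ|x[n]|² = |3|² + |-1|² + |2|² + |0|² = 14.0000

Frequency domain:
(1/4)Σ|X[k]|² = (1/4)(|4|² + |1+1i|² + |6|² + |1-1i|²) = (1/4)·56.0000 = 14.0000

Both sides agree, confirming Parseval's theorem.

Σ|x[n]|² = (1/N)Σ|X[k]|² = 14.0000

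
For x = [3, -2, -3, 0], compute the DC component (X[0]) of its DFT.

X[0] = Σ(n=0 to 3) x[n] · ω_4^0 = Σ x[n]
= (3) + (-2) + (-3) + (0)

X[0] = -2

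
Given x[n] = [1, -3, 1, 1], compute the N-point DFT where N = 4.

X[k] = Σ(n=0 to 3) x[n] · ω_4^(nk)
where ω_4 = e^(-2πi/4)

Computing each X[k]:
X[0] = 0
X[1] = 4i
X[2] = 4
X[3] = -4i

X = [0, 4i, 4, -4i]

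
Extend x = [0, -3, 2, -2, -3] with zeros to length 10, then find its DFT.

Original 5-point DFT: [-6, -1.8541-2.3511i, 4.8541+3.8042i, 4.8541-3.8042i, -1.8541+2.3511i]
Zero-padded 10-point DFT provides frequency interpolation.

DFT_10([x, 0, ...]) = [-6, 1.2361+3.5267i, -1.8541-2.3511i, -3.2361+5.7063i, 4.8541+3.8042i, 4, 4.8541-3.8042i, -3.2361-5.7063i, -1.8541+2.3511i, 1.2361-3.5267i]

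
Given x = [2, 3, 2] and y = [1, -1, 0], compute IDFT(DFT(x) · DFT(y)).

(x ⊛ y)[n] = Σ(m=0 to 2) x[m] · y[(n-m) mod 3]

Computing each output sample:
(x ⊛ y)[0] = 0
(x ⊛ y)[1] = 1
(x ⊛ y)[2] = -1

x ⊛ y = [0, 1, -1]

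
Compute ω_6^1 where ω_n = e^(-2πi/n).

ω_6^1 = e^(-2πi·1/6)
= cos(-2π·1/6) + i·sin(-2π·1/6)
= cos(-2π/6) + i·sin(-2π/6)

ω_6^1 = cos(-2π/6) + i·sin(-2π/6) = 0.5000-0.8660i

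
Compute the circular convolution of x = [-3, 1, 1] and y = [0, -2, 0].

(x ⊛ y)[n] = Σ(m=0 to 2) x[m] · y[(n-m) mod 3]

Computing each output sample:
(x ⊛ y)[0] = -2
(x ⊛ y)[1] = 6
(x ⊛ y)[2] = -2

x ⊛ y = [-2, 6, -2]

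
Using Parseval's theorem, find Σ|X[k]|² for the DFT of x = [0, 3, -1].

Parseval: Σ|x[n]|² = (1/N)Σ|X[k]|², so Σ|X[k]|² = N·Σ|x[n]|² = 3·10.0000

Σ|X[k]|² = N·Σ|x[n]|² = 3·10.0000 = 30.0000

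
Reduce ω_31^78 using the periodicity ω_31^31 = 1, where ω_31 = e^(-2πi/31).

Since ω_31^31 = 1, powers reduce modulo 31.
78 mod 31 = 16
So ω_31^78 = ω_31^16 = e^(-2πi·16/31)

ω_31^78 = ω_31^16 = -0.9949+0.1012i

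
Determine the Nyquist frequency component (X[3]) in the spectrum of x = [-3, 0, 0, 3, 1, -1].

X[3] = Σ(n=0 to 5) x[n] · ω_6^(3n) where ω_6 = e^(-2πi/6)
= (-3)·ω_6^0 + (0)·ω_6^3 + (0)·ω_6^6 + (3)·ω_6^9 + (1)·ω_6^12 + (-1)·ω_6^15

X[3] = -4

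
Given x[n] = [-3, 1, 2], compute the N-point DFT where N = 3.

X[k] = Σ(n=0 to 2) x[n] · ω_3^(nk)
where ω_3 = e^(-2πi/3)

Computing each X[k]:
X[0] = 0
X[1] = -4.5000+0.8660i
X[2] = -4.5000-0.8660i

X = [0, -4.5000+0.8660i, -4.5000-0.8660i]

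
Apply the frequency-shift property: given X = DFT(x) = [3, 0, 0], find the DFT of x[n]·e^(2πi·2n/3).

Modulation property: DFT(ω_3^(-2n)·x[n]) = X[(k-2) mod 3], so circularly shift X by 2 positions.

X[k-2] = [0, 0, 3]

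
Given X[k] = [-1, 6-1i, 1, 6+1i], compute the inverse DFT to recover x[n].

x[n] = (1/4) Σ(k=0 to 3) X[k] · e^(2πikn/4)

Computing each x[n]:
x[0] = 3
x[1] = 0
x[2] = -3
x[3] = -1

x = [3, 0, -3, -1]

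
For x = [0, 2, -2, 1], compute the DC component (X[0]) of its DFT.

X[0] = Σ(n=0 to 3) x[n] · ω_4^0 = Σ x[n]
= (0) + (2) + (-2) + (1)

X[0] = 1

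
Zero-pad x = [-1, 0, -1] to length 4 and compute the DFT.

Original 3-point DFT: [-2, -0.5000-0.8660i, -0.5000+0.8660i]
Zero-padded 4-point DFT provides frequency interpolation.

DFT_4([x, 0, ...]) = [-2, 0, -2, 0]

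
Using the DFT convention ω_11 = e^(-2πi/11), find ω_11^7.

ω_11^7 = e^(-2πi·7/11)
= cos(-2π·7/11) + i·sin(-2π·7/11)
= cos(-14π/11) + i·sin(-14π/11)

ω_11^7 = cos(-14π/11) + i·sin(-14π/11) = -0.6549+0.7557i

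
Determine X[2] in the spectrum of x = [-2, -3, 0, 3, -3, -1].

X[2] = Σ(n=0 to 5) x[n] · ω_6^(2n) where ω_6 = e^(-2πi/6)
= (-2)·ω_6^0 + (-3)·ω_6^2 + (0)·ω_6^4 + (3)·ω_6^6 + (-3)·ω_6^8 + (-1)·ω_6^10

X[2] = 4.5000+4.3301i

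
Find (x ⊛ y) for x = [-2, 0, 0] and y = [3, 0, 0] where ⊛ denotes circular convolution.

(x ⊛ y)[n] = Σ(m=0 to 2) x[m] · y[(n-m) mod 3]

Computing each output sample:
(x ⊛ y)[0] = -6
(x ⊛ y)[1] = 0
(x ⊛ y)[2] = 0

x ⊛ y = [-6, 0, 0]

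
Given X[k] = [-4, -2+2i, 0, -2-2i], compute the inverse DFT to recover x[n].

x[n] = (1/4) Σ(k=0 to 3) X[k] · e^(2πikn/4)

Computing each x[n]:
x[0] = -2
x[1] = -2
x[2] = 0
x[3] = 0

x = [-2, -2, 0, 0]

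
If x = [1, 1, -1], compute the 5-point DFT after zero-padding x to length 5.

Original 3-point DFT: [1, 1.0000-1.7321i, 1.0000+1.7321i]
Zero-padded 5-point DFT provides frequency interpolation.

DFT_5([x, 0, ...]) = [1, 2.1180-0.3633i, -0.1180-1.5388i, -0.1180+1.5388i, 2.1180+0.3633i]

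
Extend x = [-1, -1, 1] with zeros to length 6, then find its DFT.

Original 3-point DFT: [-1, -1.0000+1.7321i, -1.0000-1.7321i]
Zero-padded 6-point DFT provides frequency interpolation.

DFT_6([x, 0, ...]) = [-1, -2, -1.0000+1.7321i, 1, -1.0000-1.7321i, -2]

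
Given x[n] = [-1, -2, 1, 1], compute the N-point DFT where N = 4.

X[k] = Σ(n=0 to 3) x[n] · ω_4^(nk)
where ω_4 = e^(-2πi/4)

Computing each X[k]:
X[0] = -1
X[1] = -2+3i
X[2] = 1
X[3] = -2-3i

X = [-1, -2+3i, 1, -2-3i]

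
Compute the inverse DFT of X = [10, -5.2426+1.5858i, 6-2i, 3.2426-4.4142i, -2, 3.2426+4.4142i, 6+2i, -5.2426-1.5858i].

x[n] = (1/8) Σ(k=0 to 7) X[k] · e^(2πikn/8)

Computing each x[n]:
x[0] = 2
x[1] = 1
x[2] = -2
x[3] = 3
x[4] = 3
x[5] = 3
x[6] = 1
x[7] = -1

x = [2, 1, -2, 3, 3, 3, 1, -1]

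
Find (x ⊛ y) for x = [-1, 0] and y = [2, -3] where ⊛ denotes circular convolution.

(x ⊛ y)[n] = Σ(m=0 to 1) x[m] · y[(n-m) mod 2]

Computing each output sample:
(x ⊛ y)[0] = -2
(x ⊛ y)[1] = 3

x ⊛ y = [-2, 3]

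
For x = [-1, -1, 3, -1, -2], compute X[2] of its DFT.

X[2] = Σ(n=0 to 4) x[n] · ω_5^(2n) where ω_5 = e^(-2πi/5)
= (-1)·ω_5^0 + (-1)·ω_5^2 + (3)·ω_5^4 + (-1)·ω_5^6 + (-2)·ω_5^8

X[2] = 2.0451+3.2164i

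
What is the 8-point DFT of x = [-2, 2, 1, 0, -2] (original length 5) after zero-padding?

Original 5-point DFT: [-1, -2.8090-4.3920i, -1.6910-1.4001i, -1.6910+1.4001i, -2.8090+4.3920i]
Zero-padded 8-point DFT provides frequency interpolation.

DFT_8([x, 0, ...]) = [-1, 1.4142-2.4142i, -5-2i, -1.4142-0.4142i, -5, -1.4142+0.4142i, -5+2i, 1.4142+2.4142i]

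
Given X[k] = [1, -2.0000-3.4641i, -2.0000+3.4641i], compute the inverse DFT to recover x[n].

x[n] = (1/3) Σ(k=0 to 2) X[k] · e^(2πikn/3)

Computing each x[n]:
x[0] = -1
x[1] = 3
x[2] = -1

x = [-1, 3, -1]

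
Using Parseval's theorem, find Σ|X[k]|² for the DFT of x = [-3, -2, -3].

Parseval: Σ|x[n]|² = (1/N)Σ|X[k]|², so Σ|X[k]|² = N·Σ|x[n]|² = 3·22.0000

Σ|X[k]|² = N·Σ|x[n]|² = 3·22.0000 = 66.0000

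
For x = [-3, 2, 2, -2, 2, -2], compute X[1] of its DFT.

X[1] = Σ(n=0 to 5) x[n] · ω_6^(1n) where ω_6 = e^(-2πi/6)
= (-3)·ω_6^0 + (2)·ω_6^1 + (2)·ω_6^2 + (-2)·ω_6^3 + (2)·ω_6^4 + (-2)·ω_6^5

X[1] = -3.0000-3.4641i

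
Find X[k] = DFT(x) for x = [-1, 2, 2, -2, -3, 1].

X[k] = Σ(n=0 to 5) x[n] · ω_6^(nk)
where ω_6 = e^(-2πi/6)

Computing each X[k]:
X[0] = -1
X[1] = 3.0000-5.1962i
X[2] = -4.0000+3.4641i
X[3] = -3
X[4] = -4.0000-3.4641i
X[5] = 3.0000+5.1962i

X = [-1, 3.0000-5.1962i, -4.0000+3.4641i, -3, -4.0000-3.4641i, 3.0000+5.1962i]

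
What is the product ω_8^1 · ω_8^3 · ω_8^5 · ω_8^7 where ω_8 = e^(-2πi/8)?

The primitive 8th roots of unity are ω_8^k for k coprime to 8: k ∈ {1, 3, 5, 7}
Their product equals the constant term of the cyclotomic polynomial Φ_8(x) up to sign.
For n ≥ 3, the product of all primitive nth roots of unity is 1. (For n=1 it is 1; for n=2 it is -1.)

1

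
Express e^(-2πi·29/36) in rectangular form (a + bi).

ω_36^29 = e^(-2πi·29/36)
= cos(-2π·29/36) + i·sin(-2π·29/36)
= cos(-58π/36) + i·sin(-58π/36)

ω_36^29 = cos(-58π/36) + i·sin(-58π/36) = 0.3420+0.9397i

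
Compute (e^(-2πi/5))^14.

Since ω_5^5 = 1, powers reduce modulo 5.
14 mod 5 = 4
So ω_5^14 = ω_5^4 = e^(-2πi·4/5)

ω_5^14 = ω_5^4 = 0.3090+0.9511i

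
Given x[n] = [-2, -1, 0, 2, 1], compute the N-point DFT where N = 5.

X[k] = Σ(n=0 to 4) x[n] · ω_5^(nk)
where ω_5 = e^(-2πi/5)

Computing each X[k]:
X[0] = 0
X[1] = -3.6180+3.0777i
X[2] = -1.3820-0.7265i
X[3] = -1.3820+0.7265i
X[4] = -3.6180-3.0777i

X = [0, -3.6180+3.0777i, -1.3820-0.7265i, -1.3820+0.7265i, -3.6180-3.0777i]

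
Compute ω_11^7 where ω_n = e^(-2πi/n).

ω_11^7 = e^(-2πi·7/11)
= cos(-2π·7/11) + i·sin(-2π·7/11)
= cos(-14π/11) + i·sin(-14π/11)

ω_11^7 = cos(-14π/11) + i·sin(-14π/11) = -0.6549+0.7557i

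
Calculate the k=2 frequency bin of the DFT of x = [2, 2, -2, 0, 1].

X[2] = Σ(n=0 to 4) x[n] · ω_5^(2n) where ω_5 = e^(-2πi/5)
= (2)·ω_5^0 + (2)·ω_5^2 + (-2)·ω_5^4 + (0)·ω_5^6 + (1)·ω_5^8

X[2] = -1.0451-2.4899i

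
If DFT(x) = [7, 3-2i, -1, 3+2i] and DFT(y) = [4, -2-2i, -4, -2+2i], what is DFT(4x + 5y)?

By linearity: DFT(4x + 5y) = 4·DFT(x) + 5·DFT(y)
= 4·[7, 3-2i, -1, 3+2i] + 5·[4, -2-2i, -4, -2+2i]

Computing element-wise:
Z[0] = 4·(7) + 5·(4) = 48
Z[1] = 4·(3-2i) + 5·(-2-2i) = 2-18i
Z[2] = 4·(-1) + 5·(-4) = -24
Z[3] = 4·(3+2i) + 5·(-2+2i) = 2+18i

DFT(4x + 5y) = 4·X + 5·Y = [48, 2-18i, -24, 2+18i]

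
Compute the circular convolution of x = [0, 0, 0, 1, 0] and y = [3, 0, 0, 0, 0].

(x ⊛ y)[n] = Σ(m=0 to 4) x[m] · y[(n-m) mod 5]

Computing each output sample:
(x ⊛ y)[0] = 0
(x ⊛ y)[1] = 0
(x ⊛ y)[2] = 0
(x ⊛ y)[3] = 3
(x ⊛ y)[4] = 0

x ⊛ y = [0, 0, 0, 3, 0]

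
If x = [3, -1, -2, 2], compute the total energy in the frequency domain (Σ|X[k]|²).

Parseval: Σ|x[n]|² = (1/N)Σ|X[k]|², so Σ|X[k]|² = N·Σ|x[n]|² = 4·18.0000

Σ|X[k]|² = N·Σ|x[n]|² = 4·18.0000 = 72.0000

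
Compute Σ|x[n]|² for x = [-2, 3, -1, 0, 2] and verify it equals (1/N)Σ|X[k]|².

Time domain:
Σ|x[n]|² = |-2|² + |3|² + |-1|² + |0|² + |2|² = 18.0000

Frequency domain:
(1/5)Σ|X[k]|² = (1/5)(|2|² + |0.3541-0.3633i|² + |-6.3541-1.5388i|² + |-6.3541+1.5388i|² + |0.3541+0.3633i|²) = (1/5)·90.0000 = 18.0000

Both sides agree, confirming Parseval's theorem.

Σ|x[n]|² = (1/N)Σ|X[k]|² = 18.0000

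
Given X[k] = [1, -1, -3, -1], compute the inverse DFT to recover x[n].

x[n] = (1/4) Σ(k=0 to 3) X[k] · e^(2πikn/4)

Computing each x[n]:
x[0] = -1
x[1] = 1
x[2] = 0
x[3] = 1

x = [-1, 1, 0, 1]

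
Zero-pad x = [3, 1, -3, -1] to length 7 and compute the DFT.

Original 4-point DFT: [0, 6-2i, 0, 6+2i]
Zero-padded 7-point DFT provides frequency interpolation.

DFT_7([x, 0, ...]) = [0, 5.1920+2.5768i, 4.8569-3.0584i, 0.4511-1.8045i, 0.4511+1.8045i, 4.8569+3.0584i, 5.1920-2.5768i]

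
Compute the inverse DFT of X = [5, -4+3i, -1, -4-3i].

x[n] = (1/4) Σ(k=0 to 3) X[k] · e^(2πikn/4)

Computing each x[n]:
x[0] = -1
x[1] = 0
x[2] = 3
x[3] = 3

x = [-1, 0, 3, 3]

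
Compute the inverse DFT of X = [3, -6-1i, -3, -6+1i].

x[n] = (1/4) Σ(k=0 to 3) X[k] · e^(2πikn/4)

Computing each x[n]:
x[0] = -3
x[1] = 2
x[2] = 3
x[3] = 1

x = [-3, 2, 3, 1]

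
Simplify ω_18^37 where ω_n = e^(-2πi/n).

Since ω_18^18 = 1, powers reduce modulo 18.
37 mod 18 = 1
So ω_18^37 = ω_18^1 = e^(-2πi·1/18)

ω_18^37 = ω_18^1 = 0.9397-0.3420i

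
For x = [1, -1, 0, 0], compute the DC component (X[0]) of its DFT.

X[0] = Σ(n=0 to 3) x[n] · ω_4^0 = Σ x[n]
= (1) + (-1) + (0) + (0)

X[0] = 0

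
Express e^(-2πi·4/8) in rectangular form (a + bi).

ω_8^4 = e^(-2πi·4/8)
= cos(-2π·4/8) + i·sin(-2π·4/8)
= cos(-8π/8) + i·sin(-8π/8)

ω_8^4 = cos(-8π/8) + i·sin(-8π/8) = -1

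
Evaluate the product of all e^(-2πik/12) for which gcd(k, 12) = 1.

The primitive 12th roots of unity are ω_12^k for k coprime to 12: k ∈ {1, 5, 7, 11}
Their product equals the constant term of the cyclotomic polynomial Φ_12(x) up to sign.
For n ≥ 3, the product of all primitive nth roots of unity is 1. (For n=1 it is 1; for n=2 it is -1.)

1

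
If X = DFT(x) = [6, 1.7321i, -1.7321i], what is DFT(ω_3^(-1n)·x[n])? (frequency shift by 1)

Modulation property: DFT(ω_3^(-1n)·x[n]) = X[(k-1) mod 3], so circularly shift X by 1 positions.

X[k-1] = [-1.7321i, 6, 1.7321i]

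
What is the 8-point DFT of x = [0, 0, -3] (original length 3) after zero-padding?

Original 3-point DFT: [-3, 1.5000-2.5981i, 1.5000+2.5981i]
Zero-padded 8-point DFT provides frequency interpolation.

DFT_8([x, 0, ...]) = [-3, 3i, 3, -3i, -3, 3i, 3, -3i]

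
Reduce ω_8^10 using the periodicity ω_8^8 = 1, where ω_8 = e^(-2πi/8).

Since ω_8^8 = 1, powers reduce modulo 8.
10 mod 8 = 2
So ω_8^10 = ω_8^2 = e^(-2πi·2/8)

ω_8^10 = ω_8^2 = -1i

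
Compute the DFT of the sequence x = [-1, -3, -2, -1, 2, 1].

X[k] = Σ(n=0 to 5) x[n] · ω_6^(nk)
where ω_6 = e^(-2πi/6)

Computing each X[k]:
X[0] = -4
X[1] = -1.0000+6.9282i
X[2] = -1
X[3] = 2
X[4] = -1
X[5] = -1.0000-6.9282i

X = [-4, -1.0000+6.9282i, -1, 2, -1, -1.0000-6.9282i]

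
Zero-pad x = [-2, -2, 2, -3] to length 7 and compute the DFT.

Original 4-point DFT: [-5, -4-1i, 5, -4+1i]
Zero-padded 7-point DFT provides frequency interpolation.

DFT_7([x, 0, ...]) = [-5, -0.9891+0.9155i, -5.2274+0.4721i, 1.7165+5.3562i, 1.7165-5.3562i, -5.2274-0.4721i, -0.9891-0.9155i]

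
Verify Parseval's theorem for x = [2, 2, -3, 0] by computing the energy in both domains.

Time domain:
Σ|x[n]|² = |2|² + |2|² + |-3|² + |0|² = 17.0000

Frequency domain:
(1/4)Σ|X[k]|² = (1/4)(|1|² + |5-2i|² + |-3|² + |5+2i|²) = (1/4)·68.0000 = 17.0000

Both sides agree, confirming Parseval's theorem.

Σ|x[n]|² = (1/N)Σ|X[k]|² = 17.0000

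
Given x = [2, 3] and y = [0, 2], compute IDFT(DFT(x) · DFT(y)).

(x ⊛ y)[n] = Σ(m=0 to 1) x[m] · y[(n-m) mod 2]

Computing each output sample:
(x ⊛ y)[0] = 6
(x ⊛ y)[1] = 4

x ⊛ y = [6, 4]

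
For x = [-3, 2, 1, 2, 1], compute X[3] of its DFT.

X[3] = Σ(n=0 to 4) x[n] · ω_5^(3n) where ω_5 = e^(-2πi/5)
= (-3)·ω_5^0 + (2)·ω_5^3 + (1)·ω_5^6 + (2)·ω_5^9 + (1)·ω_5^12

X[3] = -4.5000+1.5388i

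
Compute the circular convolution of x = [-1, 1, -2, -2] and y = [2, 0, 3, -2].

(x ⊛ y)[n] = Σ(m=0 to 3) x[m] · y[(n-m) mod 4]

Computing each output sample:
(x ⊛ y)[0] = -10
(x ⊛ y)[1] = 0
(x ⊛ y)[2] = -3
(x ⊛ y)[3] = 1

x ⊛ y = [-10, 0, -3, 1]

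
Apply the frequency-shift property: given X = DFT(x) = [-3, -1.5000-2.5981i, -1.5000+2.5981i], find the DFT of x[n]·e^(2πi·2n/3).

Modulation property: DFT(ω_3^(-2n)·x[n]) = X[(k-2) mod 3], so circularly shift X by 2 positions.

X[k-2] = [-1.5000-2.5981i, -1.5000+2.5981i, -3]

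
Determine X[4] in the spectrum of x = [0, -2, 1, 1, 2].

X[4] = Σ(n=0 to 4) x[n] · ω_5^(4n) where ω_5 = e^(-2πi/5)
= (0)·ω_5^0 + (-2)·ω_5^4 + (1)·ω_5^8 + (1)·ω_5^12 + (2)·ω_5^16

X[4] = -1.6180-3.8042i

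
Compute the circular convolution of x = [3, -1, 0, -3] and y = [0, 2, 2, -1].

(x ⊛ y)[n] = Σ(m=0 to 3) x[m] · y[(n-m) mod 4]

Computing each output sample:
(x ⊛ y)[0] = -5
(x ⊛ y)[1] = 0
(x ⊛ y)[2] = 7
(x ⊛ y)[3] = -5

x ⊛ y = [-5, 0, 7, -5]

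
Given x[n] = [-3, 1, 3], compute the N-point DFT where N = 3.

X[k] = Σ(n=0 to 2) x[n] · ω_3^(nk)
where ω_3 = e^(-2πi/3)

Computing each X[k]:
X[0] = 1
X[1] = -5.0000+1.7321i
X[2] = -5.0000-1.7321i

X = [1, -5.0000+1.7321i, -5.0000-1.7321i]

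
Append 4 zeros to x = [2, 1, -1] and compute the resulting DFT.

Original 3-point DFT: [2, 2.0000-1.7321i, 2.0000+1.7321i]
Zero-padded 7-point DFT provides frequency interpolation.

DFT_7([x, 0, ...]) = [2, 2.8460+0.1931i, 2.6784-1.4088i, 0.4755-1.2157i, 0.4755+1.2157i, 2.6784+1.4088i, 2.8460-0.1931i]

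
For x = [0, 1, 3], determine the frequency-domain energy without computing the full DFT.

Parseval: Σ|x[n]|² = (1/N)Σ|X[k]|², so Σ|X[k]|² = N·Σ|x[n]|² = 3·10.0000

Σ|X[k]|² = N·Σ|x[n]|² = 3·10.0000 = 30.0000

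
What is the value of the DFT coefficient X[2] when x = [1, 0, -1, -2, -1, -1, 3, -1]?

X[2] = Σ(n=0 to 7) x[n] · ω_8^(2n) where ω_8 = e^(-2πi/8)
= (1)·ω_8^0 + (0)·ω_8^2 + (-1)·ω_8^4 + (-2)·ω_8^6 + (-1)·ω_8^8 + (-1)·ω_8^10 + (3)·ω_8^12 + (-1)·ω_8^14

X[2] = -2-2i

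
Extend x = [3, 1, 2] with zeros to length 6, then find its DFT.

Original 3-point DFT: [6, 1.5000+0.8660i, 1.5000-0.8660i]
Zero-padded 6-point DFT provides frequency interpolation.

DFT_6([x, 0, ...]) = [6, 2.5000-2.5981i, 1.5000+0.8660i, 4, 1.5000-0.8660i, 2.5000+2.5981i]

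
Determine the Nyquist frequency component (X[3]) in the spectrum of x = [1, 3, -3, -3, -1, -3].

X[3] = Σ(n=0 to 5) x[n] · ω_6^(3n) where ω_6 = e^(-2πi/6)
= (1)·ω_6^0 + (3)·ω_6^3 + (-3)·ω_6^6 + (-3)·ω_6^9 + (-1)·ω_6^12 + (-3)·ω_6^15

X[3] = 0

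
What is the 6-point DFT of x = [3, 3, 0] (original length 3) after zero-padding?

Original 3-point DFT: [6, 1.5000-2.5981i, 1.5000+2.5981i]
Zero-padded 6-point DFT provides frequency interpolation.

DFT_6([x, 0, ...]) = [6, 4.5000-2.5981i, 1.5000-2.5981i, 0, 1.5000+2.5981i, 4.5000+2.5981i]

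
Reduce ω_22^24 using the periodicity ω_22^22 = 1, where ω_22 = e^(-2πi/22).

Since ω_22^22 = 1, powers reduce modulo 22.
24 mod 22 = 2
So ω_22^24 = ω_22^2 = e^(-2πi·2/22)

ω_22^24 = ω_22^2 = 0.8413-0.5406i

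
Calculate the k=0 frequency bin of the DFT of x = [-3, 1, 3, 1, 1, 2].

X[0] = Σ(n=0 to 5) x[n] · ω_6^0 = Σ x[n]
= (-3) + (1) + (3) + (1) + (1) + (2)

X[0] = 5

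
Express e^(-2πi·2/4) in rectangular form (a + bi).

ω_4^2 = e^(-2πi·2/4)
= cos(-2π·2/4) + i·sin(-2π·2/4)
= cos(-4π/4) + i·sin(-4π/4)

ω_4^2 = cos(-4π/4) + i·sin(-4π/4) = -1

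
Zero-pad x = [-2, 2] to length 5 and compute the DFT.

Original 2-point DFT: [0, -4]
Zero-padded 5-point DFT provides frequency interpolation.

DFT_5([x, 0, ...]) = [0, -1.3820-1.9021i, -3.6180-1.1756i, -3.6180+1.1756i, -1.3820+1.9021i]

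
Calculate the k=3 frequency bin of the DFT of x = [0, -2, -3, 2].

X[3] = Σ(n=0 to 3) x[n] · ω_4^(3n) where ω_4 = e^(-2πi/4)
= (0)·ω_4^0 + (-2)·ω_4^3 + (-3)·ω_4^6 + (2)·ω_4^9

X[3] = 3-4i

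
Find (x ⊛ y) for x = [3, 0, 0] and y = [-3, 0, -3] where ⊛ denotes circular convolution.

(x ⊛ y)[n] = Σ(m=0 to 2) x[m] · y[(n-m) mod 3]

Computing each output sample:
(x ⊛ y)[0] = -9
(x ⊛ y)[1] = 0
(x ⊛ y)[2] = -9

x ⊛ y = [-9, 0, -9]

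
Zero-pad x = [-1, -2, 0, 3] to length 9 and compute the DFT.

Original 4-point DFT: [0, -1+5i, -2, -1-5i]
Zero-padded 9-point DFT provides frequency interpolation.

DFT_9([x, 0, ...]) = [0, -4.0321-1.3125i, -2.8473+4.5677i, 3.0000+1.7321i, -0.6206-1.9140i, -0.6206+1.9140i, 3.0000-1.7321i, -2.8473-4.5677i, -4.0321+1.3125i]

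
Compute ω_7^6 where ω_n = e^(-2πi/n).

ω_7^6 = e^(-2πi·6/7)
= cos(-2π·6/7) + i·sin(-2π·6/7)
= cos(-12π/7) + i·sin(-12π/7)

ω_7^6 = cos(-12π/7) + i·sin(-12π/7) = 0.6235+0.7818i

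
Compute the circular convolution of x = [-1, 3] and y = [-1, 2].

(x ⊛ y)[n] = Σ(m=0 to 1) x[m] · y[(n-m) mod 2]

Computing each output sample:
(x ⊛ y)[0] = 7
(x ⊛ y)[1] = -5

x ⊛ y = [7, -5]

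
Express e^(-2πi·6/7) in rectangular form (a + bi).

ω_7^6 = e^(-2πi·6/7)
= cos(-2π·6/7) + i·sin(-2π·6/7)
= cos(-12π/7) + i·sin(-12π/7)

ω_7^6 = cos(-12π/7) + i·sin(-12π/7) = 0.6235+0.7818i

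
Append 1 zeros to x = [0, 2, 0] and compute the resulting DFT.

Original 3-point DFT: [2, -1.0000-1.7321i, -1.0000+1.7321i]
Zero-padded 4-point DFT provides frequency interpolation.

DFT_4([x, 0, ...]) = [2, -2i, -2, 2i]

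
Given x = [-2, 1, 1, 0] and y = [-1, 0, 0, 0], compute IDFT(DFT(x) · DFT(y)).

(x ⊛ y)[n] = Σ(m=0 to 3) x[m] · y[(n-m) mod 4]

Computing each output sample:
(x ⊛ y)[0] = 2
(x ⊛ y)[1] = -1
(x ⊛ y)[2] = -1
(x ⊛ y)[3] = 0

x ⊛ y = [2, -1, -1, 0]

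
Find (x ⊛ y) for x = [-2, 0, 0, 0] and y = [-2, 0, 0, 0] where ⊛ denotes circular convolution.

(x ⊛ y)[n] = Σ(m=0 to 3) x[m] · y[(n-m) mod 4]

Computing each output sample:
(x ⊛ y)[0] = 4
(x ⊛ y)[1] = 0
(x ⊛ y)[2] = 0
(x ⊛ y)[3] = 0

x ⊛ y = [4, 0, 0, 0]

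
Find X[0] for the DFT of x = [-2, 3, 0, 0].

X[0] = Σ(n=0 to 3) x[n] · ω_4^0 = Σ x[n]
= (-2) + (3) + (0) + (0)

X[0] = 1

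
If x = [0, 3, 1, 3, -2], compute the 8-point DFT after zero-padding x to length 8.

Original 5-point DFT: [5, -2.9271-3.5797i, 0.4271-4.8410i, 0.4271+4.8410i, -2.9271+3.5797i]
Zero-padded 8-point DFT provides frequency interpolation.

DFT_8([x, 0, ...]) = [5, 2.0000-5.2426i, -3, 2.0000-3.2426i, -7, 2.0000+3.2426i, -3, 2.0000+5.2426i]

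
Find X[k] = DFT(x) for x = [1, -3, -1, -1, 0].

X[k] = Σ(n=0 to 4) x[n] · ω_5^(nk)
where ω_5 = e^(-2πi/5)

Computing each X[k]:
X[0] = -4
X[1] = 1.6910+2.8532i
X[2] = 2.8090+1.7634i
X[3] = 2.8090-1.7634i
X[4] = 1.6910-2.8532i

X = [-4, 1.6910+2.8532i, 2.8090+1.7634i, 2.8090-1.7634i, 1.6910-2.8532i]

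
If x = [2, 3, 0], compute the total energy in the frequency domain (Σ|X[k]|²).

Parseval: Σ|x[n]|² = (1/N)Σ|X[k]|², so Σ|X[k]|² = N·Σ|x[n]|² = 3·13.0000

Σ|X[k]|² = N·Σ|x[n]|² = 3·13.0000 = 39.0000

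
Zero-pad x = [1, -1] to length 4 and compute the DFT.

Original 2-point DFT: [0, 2]
Zero-padded 4-point DFT provides frequency interpolation.

DFT_4([x, 0, ...]) = [0, 1+1i, 2, 1-1i]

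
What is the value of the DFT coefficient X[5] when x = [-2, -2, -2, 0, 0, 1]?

X[5] = Σ(n=0 to 5) x[n] · ω_6^(5n) where ω_6 = e^(-2πi/6)
= (-2)·ω_6^0 + (-2)·ω_6^5 + (-2)·ω_6^10 + (0)·ω_6^15 + (0)·ω_6^20 + (1)·ω_6^25

X[5] = -1.5000-4.3301i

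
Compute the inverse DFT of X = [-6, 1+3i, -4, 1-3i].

x[n] = (1/4) Σ(k=0 to 3) X[k] · e^(2πikn/4)

Computing each x[n]:
x[0] = -2
x[1] = -2
x[2] = -3
x[3] = 1

x = [-2, -2, -3, 1]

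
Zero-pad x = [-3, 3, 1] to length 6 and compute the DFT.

Original 3-point DFT: [1, -5.0000-1.7321i, -5.0000+1.7321i]
Zero-padded 6-point DFT provides frequency interpolation.

DFT_6([x, 0, ...]) = [1, -2.0000-3.4641i, -5.0000-1.7321i, -5, -5.0000+1.7321i, -2.0000+3.4641i]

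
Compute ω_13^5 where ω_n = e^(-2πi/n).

ω_13^5 = e^(-2πi·5/13)
= cos(-2π·5/13) + i·sin(-2π·5/13)
= cos(-10π/13) + i·sin(-10π/13)

ω_13^5 = cos(-10π/13) + i·sin(-10π/13) = -0.7485-0.6631i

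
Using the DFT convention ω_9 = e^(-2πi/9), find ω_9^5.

ω_9^5 = e^(-2πi·5/9)
= cos(-2π·5/9) + i·sin(-2π·5/9)
= cos(-10π/9) + i·sin(-10π/9)

ω_9^5 = cos(-10π/9) + i·sin(-10π/9) = -0.9397+0.3420i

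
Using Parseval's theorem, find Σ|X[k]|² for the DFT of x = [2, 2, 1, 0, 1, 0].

Parseval: Σ|x[n]|² = (1/N)Σ|X[k]|², so Σ|X[k]|² = N·Σ|x[n]|² = 6·10.0000

Σ|X[k]|² = N·Σ|x[n]|² = 6·10.0000 = 60.0000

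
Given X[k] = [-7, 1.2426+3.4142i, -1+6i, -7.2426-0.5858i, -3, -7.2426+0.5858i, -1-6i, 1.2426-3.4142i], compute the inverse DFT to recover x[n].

x[n] = (1/8) Σ(k=0 to 7) X[k] · e^(2πikn/8)

Computing each x[n]:
x[0] = -3
x[1] = -1
x[2] = -2
x[3] = -1
x[4] = 0
x[5] = -3
x[6] = 0
x[7] = 3

x = [-3, -1, -2, -1, 0, -3, 0, 3]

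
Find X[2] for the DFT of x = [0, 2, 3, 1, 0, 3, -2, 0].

X[2] = Σ(n=0 to 7) x[n] · ω_8^(2n) where ω_8 = e^(-2πi/8)
= (0)·ω_8^0 + (2)·ω_8^2 + (3)·ω_8^4 + (1)·ω_8^6 + (0)·ω_8^8 + (3)·ω_8^10 + (-2)·ω_8^12 + (0)·ω_8^14

X[2] = -1-4i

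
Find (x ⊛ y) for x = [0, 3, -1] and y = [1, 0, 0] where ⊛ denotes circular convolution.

(x ⊛ y)[n] = Σ(m=0 to 2) x[m] · y[(n-m) mod 3]

Computing each output sample:
(x ⊛ y)[0] = 0
(x ⊛ y)[1] = 3
(x ⊛ y)[2] = -1

x ⊛ y = [0, 3, -1]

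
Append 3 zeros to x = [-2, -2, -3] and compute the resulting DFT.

Original 3-point DFT: [-7, 0.5000-0.8660i, 0.5000+0.8660i]
Zero-padded 6-point DFT provides frequency interpolation.

DFT_6([x, 0, ...]) = [-7, -1.5000+4.3301i, 0.5000-0.8660i, -3, 0.5000+0.8660i, -1.5000-4.3301i]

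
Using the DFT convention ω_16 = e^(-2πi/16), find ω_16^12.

ω_16^12 = e^(-2πi·12/16)
= cos(-2π·12/16) + i·sin(-2π·12/16)
= cos(-24π/16) + i·sin(-24π/16)

ω_16^12 = cos(-24π/16) + i·sin(-24π/16) = 1i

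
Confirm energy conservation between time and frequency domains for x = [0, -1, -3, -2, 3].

Time domain:
Σ|x[n]|² = |0|² + |-1|² + |-3|² + |-2|² + |3|² = 23.0000

Frequency domain:
(1/5)Σ|X[k]|² = (1/5)(|-3|² + |4.6631+4.3920i|² + |-3.1631+1.4001i|² + |-3.1631-1.4001i|² + |4.6631-4.3920i|²) = (1/5)·115.0000 = 23.0000

Both sides agree, confirming Parseval's theorem.

Σ|x[n]|² = (1/N)Σ|X[k]|² = 23.0000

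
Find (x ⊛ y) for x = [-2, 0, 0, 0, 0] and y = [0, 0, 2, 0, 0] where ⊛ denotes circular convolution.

(x ⊛ y)[n] = Σ(m=0 to 4) x[m] · y[(n-m) mod 5]

Computing each output sample:
(x ⊛ y)[0] = 0
(x ⊛ y)[1] = 0
(x ⊛ y)[2] = -4
(x ⊛ y)[3] = 0
(x ⊛ y)[4] = 0

x ⊛ y = [0, 0, -4, 0, 0]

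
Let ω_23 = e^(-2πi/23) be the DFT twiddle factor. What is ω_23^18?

ω_23^18 = e^(-2πi·18/23)
= cos(-2π·18/23) + i·sin(-2π·18/23)
= cos(-36π/23) + i·sin(-36π/23)

ω_23^18 = cos(-36π/23) + i·sin(-36π/23) = 0.2035+0.9791i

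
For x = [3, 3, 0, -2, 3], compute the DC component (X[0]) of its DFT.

X[0] = Σ(n=0 to 4) x[n] · ω_5^0 = Σ x[n]
= (3) + (3) + (0) + (-2) + (3)

X[0] = 7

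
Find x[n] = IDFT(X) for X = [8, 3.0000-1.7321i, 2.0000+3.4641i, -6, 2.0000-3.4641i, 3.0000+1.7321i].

x[n] = (1/6) Σ(k=0 to 5) X[k] · e^(2πikn/6)

Computing each x[n]:
x[0] = 2
x[1] = 2
x[2] = 1
x[3] = 2
x[4] = -2
x[5] = 3

x = [2, 2, 1, 2, -2, 3]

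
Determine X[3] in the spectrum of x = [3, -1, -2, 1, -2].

X[3] = Σ(n=0 to 4) x[n] · ω_5^(3n) where ω_5 = e^(-2πi/5)
= (3)·ω_5^0 + (-1)·ω_5^3 + (-2)·ω_5^6 + (1)·ω_5^9 + (-2)·ω_5^12

X[3] = 5.1180+3.4410i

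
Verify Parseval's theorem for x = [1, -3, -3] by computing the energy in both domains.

Time domain:
Σ|x[n]|² = |1|² + |-3|² + |-3|² = 19.0000

Frequency domain:
(1/3)Σ|X[k]|² = (1/3)(|-5|² + |4|² + |4|²) = (1/3)·57.0000 = 19.0000

Both sides agree, confirming Parseval's theorem.

Σ|x[n]|² = (1/N)Σ|X[k]|² = 19.0000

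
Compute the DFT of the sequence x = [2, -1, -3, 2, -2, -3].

X[k] = Σ(n=0 to 5) x[n] · ω_6^(nk)
where ω_6 = e^(-2πi/6)

Computing each X[k]:
X[0] = -5
X[1] = 0.5000-0.8660i
X[2] = 8.5000-2.5981i
X[3] = -1
X[4] = 8.5000+2.5981i
X[5] = 0.5000+0.8660i

X = [-5, 0.5000-0.8660i, 8.5000-2.5981i, -1, 8.5000+2.5981i, 0.5000+0.8660i]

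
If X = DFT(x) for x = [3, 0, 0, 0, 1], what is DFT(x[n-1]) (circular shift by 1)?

Time shift by 1: X_shifted[k] = ω_5^(1k) · X[k]
Shifted x = [1, 3, 0, 0, 0]

DFT(x[n-1]) = [4, 1.9271-2.8532i, -1.4271-1.7634i, -1.4271+1.7634i, 1.9271+2.8532i]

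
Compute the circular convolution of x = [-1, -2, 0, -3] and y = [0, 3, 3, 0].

(x ⊛ y)[n] = Σ(m=0 to 3) x[m] · y[(n-m) mod 4]

Computing each output sample:
(x ⊛ y)[0] = -9
(x ⊛ y)[1] = -12
(x ⊛ y)[2] = -9
(x ⊛ y)[3] = -6

x ⊛ y = [-9, -12, -9, -6]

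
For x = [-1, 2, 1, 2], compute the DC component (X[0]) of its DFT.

X[0] = Σ(n=0 to 3) x[n] · ω_4^0 = Σ x[n]
= (-1) + (2) + (1) + (2)

X[0] = 4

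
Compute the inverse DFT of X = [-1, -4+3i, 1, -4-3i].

x[n] = (1/4) Σ(k=0 to 3) X[k] · e^(2πikn/4)

Computing each x[n]:
x[0] = -2
x[1] = -2
x[2] = 2
x[3] = 1

x = [-2, -2, 2, 1]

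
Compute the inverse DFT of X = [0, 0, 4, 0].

x[n] = (1/4) Σ(k=0 to 3) X[k] · e^(2πikn/4)

Computing each x[n]:
x[0] = 1
x[1] = -1
x[2] = 1
x[3] = -1

x = [1, -1, 1, -1]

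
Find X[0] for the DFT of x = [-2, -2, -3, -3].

X[0] = Σ(n=0 to 3) x[n] · ω_4^0 = Σ x[n]
= (-2) + (-2) + (-3) + (-3)

X[0] = -10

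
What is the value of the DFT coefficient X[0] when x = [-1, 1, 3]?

X[0] = Σ(n=0 to 2) x[n] · ω_3^0 = Σ x[n]
= (-1) + (1) + (3)

X[0] = 3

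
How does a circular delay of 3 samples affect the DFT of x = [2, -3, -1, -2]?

Time shift by 3: X_shifted[k] = ω_4^(3k) · X[k]
Shifted x = [-3, -1, -2, 2]

DFT(x[n-3]) = [-4, -1+3i, -6, -1-3i]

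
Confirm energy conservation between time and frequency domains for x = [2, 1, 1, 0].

Time domain:
Σ|x[n]|² = |2|² + |1|² + |1|² + |0|² = 6.0000

Frequency domain:
(1/4)Σ|X[k]|² = (1/4)(|4|² + |1-1i|² + |2|² + |1+1i|²) = (1/4)·24.0000 = 6.0000

Both sides agree, confirming Parseval's theorem.

Σ|x[n]|² = (1/N)Σ|X[k]|² = 6.0000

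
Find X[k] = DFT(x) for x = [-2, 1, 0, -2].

X[k] = Σ(n=0 to 3) x[n] · ω_4^(nk)
where ω_4 = e^(-2πi/4)

Computing each X[k]:
X[0] = -3
X[1] = -2-3i
X[2] = -1
X[3] = -2+3i

X = [-3, -2-3i, -1, -2+3i]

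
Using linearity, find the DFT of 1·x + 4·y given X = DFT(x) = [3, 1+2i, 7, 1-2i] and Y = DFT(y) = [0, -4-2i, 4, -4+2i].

By linearity: DFT(1x + 4y) = 1·DFT(x) + 4·DFT(y)
= 1·[3, 1+2i, 7, 1-2i] + 4·[0, -4-2i, 4, -4+2i]

Computing element-wise:
Z[0] = 1·(3) + 4·(0) = 3
Z[1] = 1·(1+2i) + 4·(-4-2i) = -15-6i
Z[2] = 1·(7) + 4·(4) = 23
Z[3] = 1·(1-2i) + 4·(-4+2i) = -15+6i

DFT(1x + 4y) = 1·X + 4·Y = [3, -15-6i, 23, -15+6i]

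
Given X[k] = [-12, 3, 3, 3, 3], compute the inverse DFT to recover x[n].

x[n] = (1/5) Σ(k=0 to 4) X[k] · e^(2πikn/5)

Computing each x[n]:
x[0] = 0
x[1] = -3
x[2] = -3
x[3] = -3
x[4] = -3

x = [0, -3, -3, -3, -3]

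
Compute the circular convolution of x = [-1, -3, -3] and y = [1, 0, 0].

(x ⊛ y)[n] = Σ(m=0 to 2) x[m] · y[(n-m) mod 3]

Computing each output sample:
(x ⊛ y)[0] = -1
(x ⊛ y)[1] = -3
(x ⊛ y)[2] = -3

x ⊛ y = [-1, -3, -3]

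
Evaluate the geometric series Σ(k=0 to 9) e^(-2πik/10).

Sum of all nth roots of unity equals 0 for n > 1 (geometric series with r ≠ 1).

0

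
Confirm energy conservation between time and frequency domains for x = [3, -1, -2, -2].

Time domain:
Σ|x[n]|² = |3|² + |-1|² + |-2|² + |-2|² = 18.0000

Frequency domain:
(1/4)Σ|X[k]|² = (1/4)(|-2|² + |5-1i|² + |4|² + |5+1i|²) = (1/4)·72.0000 = 18.0000

Both sides agree, confirming Parseval's theorem.

Σ|x[n]|² = (1/N)Σ|X[k]|² = 18.0000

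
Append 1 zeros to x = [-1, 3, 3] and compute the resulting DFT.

Original 3-point DFT: [5, -4, -4]
Zero-padded 4-point DFT provides frequency interpolation.

DFT_4([x, 0, ...]) = [5, -4-3i, -1, -4+3i]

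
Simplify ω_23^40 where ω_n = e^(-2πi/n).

Since ω_23^23 = 1, powers reduce modulo 23.
40 mod 23 = 17
So ω_23^40 = ω_23^17 = e^(-2πi·17/23)

ω_23^40 = ω_23^17 = -0.0682+0.9977i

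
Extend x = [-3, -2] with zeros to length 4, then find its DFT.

Original 2-point DFT: [-5, -1]
Zero-padded 4-point DFT provides frequency interpolation.

DFT_4([x, 0, ...]) = [-5, -3+2i, -1, -3-2i]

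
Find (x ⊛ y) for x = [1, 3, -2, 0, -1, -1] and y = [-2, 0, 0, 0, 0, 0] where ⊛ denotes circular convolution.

(x ⊛ y)[n] = Σ(m=0 to 5) x[m] · y[(n-m) mod 6]

Computing each output sample:
(x ⊛ y)[0] = -2
(x ⊛ y)[1] = -6
(x ⊛ y)[2] = 4
(x ⊛ y)[3] = 0
(x ⊛ y)[4] = 2
(x ⊛ y)[5] = 2

x ⊛ y = [-2, -6, 4, 0, 2, 2]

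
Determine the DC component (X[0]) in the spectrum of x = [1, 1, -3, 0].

X[0] = Σ(n=0 to 3) x[n] · ω_4^0 = Σ x[n]
= (1) + (1) + (-3) + (0)

X[0] = -1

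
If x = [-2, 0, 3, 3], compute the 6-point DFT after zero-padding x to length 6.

Original 4-point DFT: [4, -5+3i, -2, -5-3i]
Zero-padded 6-point DFT provides frequency interpolation.

DFT_6([x, 0, ...]) = [4, -6.5000-2.5981i, -0.5000+2.5981i, -2, -0.5000-2.5981i, -6.5000+2.5981i]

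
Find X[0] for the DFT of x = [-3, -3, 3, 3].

X[0] = Σ(n=0 to 3) x[n] · ω_4^0 = Σ x[n]
= (-3) + (-3) + (3) + (3)

X[0] = 0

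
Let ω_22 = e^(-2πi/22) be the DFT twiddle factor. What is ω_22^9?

ω_22^9 = e^(-2πi·9/22)
= cos(-2π·9/22) + i·sin(-2π·9/22)
= cos(-18π/22) + i·sin(-18π/22)

ω_22^9 = cos(-18π/22) + i·sin(-18π/22) = -0.8413-0.5406i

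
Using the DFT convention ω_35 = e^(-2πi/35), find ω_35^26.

ω_35^26 = e^(-2πi·26/35)
= cos(-2π·26/35) + i·sin(-2π·26/35)
= cos(-52π/35) + i·sin(-52π/35)

ω_35^26 = cos(-52π/35) + i·sin(-52π/35) = -0.0449+0.9990i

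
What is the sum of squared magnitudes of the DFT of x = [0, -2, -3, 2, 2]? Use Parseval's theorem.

Parseval: Σ|x[n]|² = (1/N)Σ|X[k]|², so Σ|X[k]|² = N·Σ|x[n]|² = 5·21.0000

Σ|X[k]|² = N·Σ|x[n]|² = 5·21.0000 = 105.0000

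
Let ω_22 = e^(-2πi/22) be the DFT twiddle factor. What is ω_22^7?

ω_22^7 = e^(-2πi·7/22)
= cos(-2π·7/22) + i·sin(-2π·7/22)
= cos(-14π/22) + i·sin(-14π/22)

ω_22^7 = cos(-14π/22) + i·sin(-14π/22) = -0.4154-0.9096i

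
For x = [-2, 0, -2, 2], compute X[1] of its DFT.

X[1] = Σ(n=0 to 3) x[n] · ω_4^(1n) where ω_4 = e^(-2πi/4)
= (-2)·ω_4^0 + (0)·ω_4^1 + (-2)·ω_4^2 + (2)·ω_4^3

X[1] = 2i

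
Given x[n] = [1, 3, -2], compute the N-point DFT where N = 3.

X[k] = Σ(n=0 to 2) x[n] · ω_3^(nk)
where ω_3 = e^(-2πi/3)

Computing each X[k]:
X[0] = 2
X[1] = 0.5000-4.3301i
X[2] = 0.5000+4.3301i

X = [2, 0.5000-4.3301i, 0.5000+4.3301i]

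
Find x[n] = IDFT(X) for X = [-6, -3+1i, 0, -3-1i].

x[n] = (1/4) Σ(k=0 to 3) X[k] · e^(2πikn/4)

Computing each x[n]:
x[0] = -3
x[1] = -2
x[2] = 0
x[3] = -1

x = [-3, -2, 0, -1]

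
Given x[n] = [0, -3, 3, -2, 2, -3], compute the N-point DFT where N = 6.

X[k] = Σ(n=0 to 5) x[n] · ω_6^(nk)
where ω_6 = e^(-2πi/6)

Computing each X[k]:
X[0] = -3
X[1] = -3.5000-0.8660i
X[2] = -1.5000+0.8660i
X[3] = 13
X[4] = -1.5000-0.8660i
X[5] = -3.5000+0.8660i

X = [-3, -3.5000-0.8660i, -1.5000+0.8660i, 13, -1.5000-0.8660i, -3.5000+0.8660i]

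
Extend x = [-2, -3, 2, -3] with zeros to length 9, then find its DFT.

Original 4-point DFT: [-6, -4, 6, -4]
Zero-padded 9-point DFT provides frequency interpolation.

DFT_9([x, 0, ...]) = [-6, -2.4508+2.5568i, -2.9003-0.3277i, -4.5000+4.3301i, 3.8512+4.9097i, 3.8512-4.9097i, -4.5000-4.3301i, -2.9003+0.3277i, -2.4508-2.5568i]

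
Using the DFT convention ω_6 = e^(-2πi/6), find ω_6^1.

ω_6^1 = e^(-2πi·1/6)
= cos(-2π·1/6) + i·sin(-2π·1/6)
= cos(-2π/6) + i·sin(-2π/6)

ω_6^1 = cos(-2π/6) + i·sin(-2π/6) = 0.5000-0.8660i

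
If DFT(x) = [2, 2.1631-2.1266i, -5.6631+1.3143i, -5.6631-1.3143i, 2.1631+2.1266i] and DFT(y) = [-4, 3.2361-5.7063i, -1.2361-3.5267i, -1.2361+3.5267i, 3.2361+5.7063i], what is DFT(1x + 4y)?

By linearity: DFT(1x + 4y) = 1·DFT(x) + 4·DFT(y)
= 1·[2, 2.1631-2.1266i, -5.6631+1.3143i, -5.6631-1.3143i, 2.1631+2.1266i] + 4·[-4, 3.2361-5.7063i, -1.2361-3.5267i, -1.2361+3.5267i, 3.2361+5.7063i]

Computing element-wise:
Z[0] = 1·(2) + 4·(-4) = -14
Z[1] = 1·(2.1631-2.1266i) + 4·(3.2361-5.7063i) = 15.1075-24.9518i
Z[2] = 1·(-5.6631+1.3143i) + 4·(-1.2361-3.5267i) = -10.6075-12.7925i
Z[3] = 1·(-5.6631-1.3143i) + 4·(-1.2361+3.5267i) = -10.6075+12.7925i
Z[4] = 1·(2.1631+2.1266i) + 4·(3.2361+5.7063i) = 15.1075+24.9518i

DFT(1x + 4y) = 1·X + 4·Y = [-14, 15.1075-24.9518i, -10.6075-12.7925i, -10.6075+12.7925i, 15.1075+24.9518i]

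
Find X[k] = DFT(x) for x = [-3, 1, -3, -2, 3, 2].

X[k] = Σ(n=0 to 5) x[n] · ω_6^(nk)
where ω_6 = e^(-2πi/6)

Computing each X[k]:
X[0] = -2
X[1] = 0.5000+6.0622i
X[2] = -6.5000-4.3301i
X[3] = -4
X[4] = -6.5000+4.3301i
X[5] = 0.5000-6.0622i

X = [-2, 0.5000+6.0622i, -6.5000-4.3301i, -4, -6.5000+4.3301i, 0.5000-6.0622i]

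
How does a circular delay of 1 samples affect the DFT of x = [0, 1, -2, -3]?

Time shift by 1: X_shifted[k] = ω_4^(1k) · X[k]
Shifted x = [-3, 0, 1, -2]

DFT(x[n-1]) = [-4, -4-2i, 0, -4+2i]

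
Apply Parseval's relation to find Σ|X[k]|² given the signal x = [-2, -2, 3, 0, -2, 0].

Parseval: Σ|x[n]|² = (1/N)Σ|X[k]|², so Σ|X[k]|² = N·Σ|x[n]|² = 6·21.0000

Σ|X[k]|² = N·Σ|x[n]|² = 6·21.0000 = 126.0000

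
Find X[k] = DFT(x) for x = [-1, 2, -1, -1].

X[k] = Σ(n=0 to 3) x[n] · ω_4^(nk)
where ω_4 = e^(-2πi/4)

Computing each X[k]:
X[0] = -1
X[1] = -3i
X[2] = -3
X[3] = 3i

X = [-1, -3i, -3, 3i]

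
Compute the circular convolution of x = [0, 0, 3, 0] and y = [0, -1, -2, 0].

(x ⊛ y)[n] = Σ(m=0 to 3) x[m] · y[(n-m) mod 4]

Computing each output sample:
(x ⊛ y)[0] = -6
(x ⊛ y)[1] = 0
(x ⊛ y)[2] = 0
(x ⊛ y)[3] = -3

x ⊛ y = [-6, 0, 0, -3]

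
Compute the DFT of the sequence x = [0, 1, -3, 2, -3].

X[k] = Σ(n=0 to 4) x[n] · ω_5^(nk)
where ω_5 = e^(-2πi/5)

Computing each X[k]:
X[0] = -3
X[1] = 0.1910-0.8653i
X[2] = 1.3090-7.1064i
X[3] = 1.3090+7.1064i
X[4] = 0.1910+0.8653i

X = [-3, 0.1910-0.8653i, 1.3090-7.1064i, 1.3090+7.1064i, 0.1910+0.8653i]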